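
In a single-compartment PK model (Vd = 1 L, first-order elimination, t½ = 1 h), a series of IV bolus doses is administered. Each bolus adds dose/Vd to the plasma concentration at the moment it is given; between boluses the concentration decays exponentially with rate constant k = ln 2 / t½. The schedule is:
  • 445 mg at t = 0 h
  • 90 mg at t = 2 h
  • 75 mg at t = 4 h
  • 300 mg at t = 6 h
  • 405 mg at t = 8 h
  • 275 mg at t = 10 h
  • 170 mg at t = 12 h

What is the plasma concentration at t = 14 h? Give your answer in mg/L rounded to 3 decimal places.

k = ln 2 / 1 = 0.69315 per h
Dose 1 (445 mg at t=0 h): 445·exp(−0.69315·14) = 0.027 mg/L
Dose 2 (90 mg at t=2 h): 90·exp(−0.69315·12) = 0.022 mg/L
Dose 3 (75 mg at t=4 h): 75·exp(−0.69315·10) = 0.073 mg/L
Dose 4 (300 mg at t=6 h): 300·exp(−0.69315·8) = 1.172 mg/L
Dose 5 (405 mg at t=8 h): 405·exp(−0.69315·6) = 6.328 mg/L
Dose 6 (275 mg at t=10 h): 275·exp(−0.69315·4) = 17.188 mg/L
Dose 7 (170 mg at t=12 h): 170·exp(−0.69315·2) = 42.500 mg/L
C(14) = 0.027 + 0.022 + 0.073 + 1.172 + 6.328 + 17.188 + 42.500 = 67.310 mg/L

67.310 mg/L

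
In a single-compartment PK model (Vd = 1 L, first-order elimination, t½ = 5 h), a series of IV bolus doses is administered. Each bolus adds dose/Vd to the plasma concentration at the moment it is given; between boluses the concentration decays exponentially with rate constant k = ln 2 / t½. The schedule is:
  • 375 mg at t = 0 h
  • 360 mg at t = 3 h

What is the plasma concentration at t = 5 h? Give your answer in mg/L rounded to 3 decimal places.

460.329 mg/L

k = ln 2 / 5 = 0.13863 per h
Dose 1 (375 mg at t=0 h): 375·exp(−0.13863·5) = 187.500 mg/L
Dose 2 (360 mg at t=3 h): 360·exp(−0.13863·2) = 272.829 mg/L
C(5) = 187.500 + 272.829 = 460.329 mg/L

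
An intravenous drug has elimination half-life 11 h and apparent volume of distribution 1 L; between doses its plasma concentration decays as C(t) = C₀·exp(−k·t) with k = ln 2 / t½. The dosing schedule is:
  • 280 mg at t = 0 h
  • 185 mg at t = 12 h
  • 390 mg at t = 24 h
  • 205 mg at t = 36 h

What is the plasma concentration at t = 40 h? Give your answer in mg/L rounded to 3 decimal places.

k = ln 2 / 11 = 0.06301 per h
Dose 1 (280 mg at t=0 h): 280·exp(−0.06301·40) = 22.517 mg/L
Dose 2 (185 mg at t=12 h): 185·exp(−0.06301·28) = 31.689 mg/L
Dose 3 (390 mg at t=24 h): 390·exp(−0.06301·16) = 142.299 mg/L
Dose 4 (205 mg at t=36 h): 205·exp(−0.06301·4) = 159.327 mg/L
C(40) = 22.517 + 31.689 + 142.299 + 159.327 = 355.832 mg/L

355.832 mg/L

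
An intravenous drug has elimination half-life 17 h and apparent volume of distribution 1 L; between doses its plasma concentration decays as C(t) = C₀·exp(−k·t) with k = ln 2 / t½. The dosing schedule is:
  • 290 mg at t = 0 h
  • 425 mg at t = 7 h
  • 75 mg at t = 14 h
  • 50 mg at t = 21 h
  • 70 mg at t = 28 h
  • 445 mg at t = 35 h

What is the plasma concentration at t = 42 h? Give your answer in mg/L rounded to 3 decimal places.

k = ln 2 / 17 = 0.04077 per h
Dose 1 (290 mg at t=0 h): 290·exp(−0.04077·42) = 52.321 mg/L
Dose 2 (425 mg at t=7 h): 425·exp(−0.04077·35) = 102.005 mg/L
Dose 3 (75 mg at t=14 h): 75·exp(−0.04077·28) = 23.947 mg/L
Dose 4 (50 mg at t=21 h): 50·exp(−0.04077·21) = 21.238 mg/L
Dose 5 (70 mg at t=28 h): 70·exp(−0.04077·14) = 39.554 mg/L
Dose 6 (445 mg at t=35 h): 445·exp(−0.04077·7) = 334.508 mg/L
C(42) = 52.321 + 102.005 + 23.947 + 21.238 + 39.554 + 334.508 = 573.573 mg/L

573.573 mg/L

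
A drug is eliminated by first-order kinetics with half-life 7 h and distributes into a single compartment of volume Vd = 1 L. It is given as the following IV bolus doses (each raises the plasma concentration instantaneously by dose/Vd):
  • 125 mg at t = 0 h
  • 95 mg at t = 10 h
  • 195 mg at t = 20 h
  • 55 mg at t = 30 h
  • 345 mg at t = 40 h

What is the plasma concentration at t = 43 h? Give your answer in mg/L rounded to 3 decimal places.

k = ln 2 / 7 = 0.09902 per h
Dose 1 (125 mg at t=0 h): 125·exp(−0.09902·43) = 1.769 mg/L
Dose 2 (95 mg at t=10 h): 95·exp(−0.09902·33) = 3.619 mg/L
Dose 3 (195 mg at t=20 h): 195·exp(−0.09902·23) = 19.996 mg/L
Dose 4 (55 mg at t=30 h): 55·exp(−0.09902·13) = 15.181 mg/L
Dose 5 (345 mg at t=40 h): 345·exp(−0.09902·3) = 256.334 mg/L
C(43) = 1.769 + 3.619 + 19.996 + 15.181 + 256.334 = 296.899 mg/L

296.899 mg/L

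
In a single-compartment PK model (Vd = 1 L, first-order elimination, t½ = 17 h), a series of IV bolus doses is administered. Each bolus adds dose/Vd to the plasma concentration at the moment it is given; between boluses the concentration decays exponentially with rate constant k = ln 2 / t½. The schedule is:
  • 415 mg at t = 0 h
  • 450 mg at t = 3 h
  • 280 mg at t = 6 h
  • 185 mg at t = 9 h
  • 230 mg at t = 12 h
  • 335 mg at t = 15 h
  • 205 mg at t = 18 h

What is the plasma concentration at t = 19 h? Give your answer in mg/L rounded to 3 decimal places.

k = ln 2 / 17 = 0.04077 per h
Dose 1 (415 mg at t=0 h): 415·exp(−0.04077·19) = 191.251 mg/L
Dose 2 (450 mg at t=3 h): 450·exp(−0.04077·16) = 234.364 mg/L
Dose 3 (280 mg at t=6 h): 280·exp(−0.04077·13) = 164.801 mg/L
Dose 4 (185 mg at t=9 h): 185·exp(−0.04077·10) = 123.054 mg/L
Dose 5 (230 mg at t=12 h): 230·exp(−0.04077·7) = 172.892 mg/L
Dose 6 (335 mg at t=15 h): 335·exp(−0.04077·4) = 284.586 mg/L
Dose 7 (205 mg at t=18 h): 205·exp(−0.04077·1) = 196.810 mg/L
C(19) = 191.251 + 234.364 + 164.801 + 123.054 + 172.892 + 284.586 + 196.810 = 1367.756 mg/L

1367.756 mg/L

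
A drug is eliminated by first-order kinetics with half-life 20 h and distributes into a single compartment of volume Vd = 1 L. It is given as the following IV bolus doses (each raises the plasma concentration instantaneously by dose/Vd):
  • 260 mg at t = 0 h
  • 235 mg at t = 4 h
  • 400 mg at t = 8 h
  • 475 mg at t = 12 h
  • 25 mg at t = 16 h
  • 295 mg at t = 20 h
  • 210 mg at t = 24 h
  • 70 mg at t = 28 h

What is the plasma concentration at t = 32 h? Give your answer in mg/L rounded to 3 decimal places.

1015.501 mg/L

k = ln 2 / 20 = 0.03466 per h
Dose 1 (260 mg at t=0 h): 260·exp(−0.03466·32) = 85.768 mg/L
Dose 2 (235 mg at t=4 h): 235·exp(−0.03466·28) = 89.048 mg/L
Dose 3 (400 mg at t=8 h): 400·exp(−0.03466·24) = 174.110 mg/L
Dose 4 (475 mg at t=12 h): 475·exp(−0.03466·20) = 237.500 mg/L
Dose 5 (25 mg at t=16 h): 25·exp(−0.03466·16) = 14.359 mg/L
Dose 6 (295 mg at t=20 h): 295·exp(−0.03466·12) = 194.627 mg/L
Dose 7 (210 mg at t=24 h): 210·exp(−0.03466·8) = 159.150 mg/L
Dose 8 (70 mg at t=28 h): 70·exp(−0.03466·4) = 60.939 mg/L
C(32) = 85.768 + 89.048 + 174.110 + 237.500 + 14.359 + 194.627 + 159.150 + 60.939 = 1015.501 mg/L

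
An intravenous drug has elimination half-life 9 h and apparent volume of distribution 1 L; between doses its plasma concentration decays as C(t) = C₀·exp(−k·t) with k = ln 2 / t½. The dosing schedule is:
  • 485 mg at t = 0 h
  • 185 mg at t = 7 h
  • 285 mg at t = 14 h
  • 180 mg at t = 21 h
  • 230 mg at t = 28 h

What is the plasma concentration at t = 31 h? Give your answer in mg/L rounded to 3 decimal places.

k = ln 2 / 9 = 0.07702 per h
Dose 1 (485 mg at t=0 h): 485·exp(−0.07702·31) = 44.551 mg/L
Dose 2 (185 mg at t=7 h): 185·exp(−0.07702·24) = 29.136 mg/L
Dose 3 (285 mg at t=14 h): 285·exp(−0.07702·17) = 76.954 mg/L
Dose 4 (180 mg at t=21 h): 180·exp(−0.07702·10) = 83.329 mg/L
Dose 5 (230 mg at t=28 h): 230·exp(−0.07702·3) = 182.551 mg/L
C(31) = 44.551 + 29.136 + 76.954 + 83.329 + 182.551 = 416.521 mg/L

416.521 mg/L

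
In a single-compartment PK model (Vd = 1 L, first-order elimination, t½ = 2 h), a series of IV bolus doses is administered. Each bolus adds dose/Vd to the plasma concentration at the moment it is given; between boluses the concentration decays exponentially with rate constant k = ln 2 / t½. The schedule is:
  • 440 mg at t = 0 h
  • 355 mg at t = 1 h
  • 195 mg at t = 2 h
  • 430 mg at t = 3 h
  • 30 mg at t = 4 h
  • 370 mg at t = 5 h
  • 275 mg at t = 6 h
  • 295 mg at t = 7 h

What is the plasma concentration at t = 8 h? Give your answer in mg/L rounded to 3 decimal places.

643.678 mg/L

k = ln 2 / 2 = 0.34657 per h
Dose 1 (440 mg at t=0 h): 440·exp(−0.34657·8) = 27.500 mg/L
Dose 2 (355 mg at t=1 h): 355·exp(−0.34657·7) = 31.378 mg/L
Dose 3 (195 mg at t=2 h): 195·exp(−0.34657·6) = 24.375 mg/L
Dose 4 (430 mg at t=3 h): 430·exp(−0.34657·5) = 76.014 mg/L
Dose 5 (30 mg at t=4 h): 30·exp(−0.34657·4) = 7.500 mg/L
Dose 6 (370 mg at t=5 h): 370·exp(−0.34657·3) = 130.815 mg/L
Dose 7 (275 mg at t=6 h): 275·exp(−0.34657·2) = 137.500 mg/L
Dose 8 (295 mg at t=7 h): 295·exp(−0.34657·1) = 208.597 mg/L
C(8) = 27.500 + 31.378 + 24.375 + 76.014 + 7.500 + 130.815 + 137.500 + 208.597 = 643.678 mg/L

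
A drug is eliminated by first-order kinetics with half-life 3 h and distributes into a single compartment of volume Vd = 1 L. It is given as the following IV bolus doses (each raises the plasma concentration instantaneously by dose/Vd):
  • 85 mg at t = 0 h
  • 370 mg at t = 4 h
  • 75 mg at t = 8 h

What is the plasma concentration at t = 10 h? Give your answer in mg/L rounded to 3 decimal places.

148.180 mg/L

k = ln 2 / 3 = 0.23105 per h
Dose 1 (85 mg at t=0 h): 85·exp(−0.23105·10) = 8.433 mg/L
Dose 2 (370 mg at t=4 h): 370·exp(−0.23105·6) = 92.500 mg/L
Dose 3 (75 mg at t=8 h): 75·exp(−0.23105·2) = 47.247 mg/L
C(10) = 8.433 + 92.500 + 47.247 = 148.180 mg/L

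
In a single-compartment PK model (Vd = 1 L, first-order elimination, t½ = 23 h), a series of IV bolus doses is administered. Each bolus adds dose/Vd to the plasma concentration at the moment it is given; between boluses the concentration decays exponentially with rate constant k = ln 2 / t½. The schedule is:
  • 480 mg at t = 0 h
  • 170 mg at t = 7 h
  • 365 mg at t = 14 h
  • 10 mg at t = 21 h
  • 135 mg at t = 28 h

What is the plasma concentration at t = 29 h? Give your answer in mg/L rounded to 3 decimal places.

k = ln 2 / 23 = 0.03014 per h
Dose 1 (480 mg at t=0 h): 480·exp(−0.03014·29) = 200.300 mg/L
Dose 2 (170 mg at t=7 h): 170·exp(−0.03014·22) = 87.601 mg/L
Dose 3 (365 mg at t=14 h): 365·exp(−0.03014·15) = 232.257 mg/L
Dose 4 (10 mg at t=21 h): 10·exp(−0.03014·8) = 7.858 mg/L
Dose 5 (135 mg at t=28 h): 135·exp(−0.03014·1) = 130.992 mg/L
C(29) = 200.300 + 87.601 + 232.257 + 7.858 + 130.992 = 659.008 mg/L

659.008 mg/L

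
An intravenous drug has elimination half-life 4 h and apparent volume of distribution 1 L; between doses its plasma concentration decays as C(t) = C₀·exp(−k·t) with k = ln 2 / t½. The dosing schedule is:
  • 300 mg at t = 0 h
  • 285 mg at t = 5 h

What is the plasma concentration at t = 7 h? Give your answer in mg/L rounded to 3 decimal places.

k = ln 2 / 4 = 0.17329 per h
Dose 1 (300 mg at t=0 h): 300·exp(−0.17329·7) = 89.191 mg/L
Dose 2 (285 mg at t=5 h): 285·exp(−0.17329·2) = 201.525 mg/L
C(7) = 89.191 + 201.525 = 290.716 mg/L

290.716 mg/L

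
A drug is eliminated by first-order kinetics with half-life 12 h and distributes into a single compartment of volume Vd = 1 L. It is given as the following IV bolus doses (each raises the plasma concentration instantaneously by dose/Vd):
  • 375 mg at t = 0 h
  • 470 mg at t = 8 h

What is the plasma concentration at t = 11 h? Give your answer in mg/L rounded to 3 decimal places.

k = ln 2 / 12 = 0.05776 per h
Dose 1 (375 mg at t=0 h): 375·exp(−0.05776·11) = 198.649 mg/L
Dose 2 (470 mg at t=8 h): 470·exp(−0.05776·3) = 395.221 mg/L
C(11) = 198.649 + 395.221 = 593.871 mg/L

593.871 mg/L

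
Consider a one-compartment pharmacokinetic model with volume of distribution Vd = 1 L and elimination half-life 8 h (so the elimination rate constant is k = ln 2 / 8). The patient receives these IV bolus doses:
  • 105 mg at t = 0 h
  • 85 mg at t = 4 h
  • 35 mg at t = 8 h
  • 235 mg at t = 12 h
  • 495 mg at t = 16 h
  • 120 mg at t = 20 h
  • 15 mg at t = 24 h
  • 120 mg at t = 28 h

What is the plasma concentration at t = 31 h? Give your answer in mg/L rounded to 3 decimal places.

347.351 mg/L

k = ln 2 / 8 = 0.08664 per h
Dose 1 (105 mg at t=0 h): 105·exp(−0.08664·31) = 7.156 mg/L
Dose 2 (85 mg at t=4 h): 85·exp(−0.08664·27) = 8.193 mg/L
Dose 3 (35 mg at t=8 h): 35·exp(−0.08664·23) = 4.771 mg/L
Dose 4 (235 mg at t=12 h): 235·exp(−0.08664·19) = 45.302 mg/L
Dose 5 (495 mg at t=16 h): 495·exp(−0.08664·15) = 134.950 mg/L
Dose 6 (120 mg at t=20 h): 120·exp(−0.08664·11) = 46.266 mg/L
Dose 7 (15 mg at t=24 h): 15·exp(−0.08664·7) = 8.179 mg/L
Dose 8 (120 mg at t=28 h): 120·exp(−0.08664·3) = 92.533 mg/L
C(31) = 7.156 + 8.193 + 4.771 + 45.302 + 134.950 + 46.266 + 8.179 + 92.533 = 347.351 mg/L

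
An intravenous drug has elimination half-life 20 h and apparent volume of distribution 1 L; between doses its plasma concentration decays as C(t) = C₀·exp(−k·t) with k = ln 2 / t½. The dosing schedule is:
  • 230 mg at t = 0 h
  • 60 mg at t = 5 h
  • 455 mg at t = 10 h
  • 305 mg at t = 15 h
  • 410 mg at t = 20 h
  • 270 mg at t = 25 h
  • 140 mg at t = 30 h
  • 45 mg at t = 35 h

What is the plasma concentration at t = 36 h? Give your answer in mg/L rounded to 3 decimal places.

995.715 mg/L

k = ln 2 / 20 = 0.03466 per h
Dose 1 (230 mg at t=0 h): 230·exp(−0.03466·36) = 66.050 mg/L
Dose 2 (60 mg at t=5 h): 60·exp(−0.03466·31) = 20.491 mg/L
Dose 3 (455 mg at t=10 h): 455·exp(−0.03466·26) = 184.787 mg/L
Dose 4 (305 mg at t=15 h): 305·exp(−0.03466·21) = 147.305 mg/L
Dose 5 (410 mg at t=20 h): 410·exp(−0.03466·16) = 235.483 mg/L
Dose 6 (270 mg at t=25 h): 270·exp(−0.03466·11) = 184.415 mg/L
Dose 7 (140 mg at t=30 h): 140·exp(−0.03466·6) = 113.715 mg/L
Dose 8 (45 mg at t=35 h): 45·exp(−0.03466·1) = 43.467 mg/L
C(36) = 66.050 + 20.491 + 184.787 + 147.305 + 235.483 + 184.415 + 113.715 + 43.467 = 995.715 mg/L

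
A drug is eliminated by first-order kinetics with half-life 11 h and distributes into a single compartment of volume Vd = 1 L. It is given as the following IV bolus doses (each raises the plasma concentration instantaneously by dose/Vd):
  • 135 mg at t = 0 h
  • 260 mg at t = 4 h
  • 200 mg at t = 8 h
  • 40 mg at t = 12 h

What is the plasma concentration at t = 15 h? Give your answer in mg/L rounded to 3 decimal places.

344.238 mg/L

k = ln 2 / 11 = 0.06301 per h
Dose 1 (135 mg at t=0 h): 135·exp(−0.06301·15) = 52.461 mg/L
Dose 2 (260 mg at t=4 h): 260·exp(−0.06301·11) = 130.000 mg/L
Dose 3 (200 mg at t=8 h): 200·exp(−0.06301·7) = 128.666 mg/L
Dose 4 (40 mg at t=12 h): 40·exp(−0.06301·3) = 33.110 mg/L
C(15) = 52.461 + 130.000 + 128.666 + 33.110 = 344.238 mg/L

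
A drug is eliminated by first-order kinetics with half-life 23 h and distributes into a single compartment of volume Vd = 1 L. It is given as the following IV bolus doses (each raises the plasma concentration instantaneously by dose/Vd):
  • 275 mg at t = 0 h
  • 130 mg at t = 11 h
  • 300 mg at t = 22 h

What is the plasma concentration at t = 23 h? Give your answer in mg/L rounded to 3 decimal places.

k = ln 2 / 23 = 0.03014 per h
Dose 1 (275 mg at t=0 h): 275·exp(−0.03014·23) = 137.500 mg/L
Dose 2 (130 mg at t=11 h): 130·exp(−0.03014·12) = 90.549 mg/L
Dose 3 (300 mg at t=22 h): 300·exp(−0.03014·1) = 291.094 mg/L
C(23) = 137.500 + 90.549 + 291.094 = 519.143 mg/L

519.143 mg/L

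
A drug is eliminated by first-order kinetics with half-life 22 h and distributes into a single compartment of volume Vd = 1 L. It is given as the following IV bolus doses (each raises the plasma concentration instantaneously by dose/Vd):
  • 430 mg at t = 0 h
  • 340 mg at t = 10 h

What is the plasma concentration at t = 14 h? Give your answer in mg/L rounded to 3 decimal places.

576.374 mg/L

k = ln 2 / 22 = 0.03151 per h
Dose 1 (430 mg at t=0 h): 430·exp(−0.03151·14) = 276.633 mg/L
Dose 2 (340 mg at t=10 h): 340·exp(−0.03151·4) = 299.741 mg/L
C(14) = 276.633 + 299.741 = 576.374 mg/L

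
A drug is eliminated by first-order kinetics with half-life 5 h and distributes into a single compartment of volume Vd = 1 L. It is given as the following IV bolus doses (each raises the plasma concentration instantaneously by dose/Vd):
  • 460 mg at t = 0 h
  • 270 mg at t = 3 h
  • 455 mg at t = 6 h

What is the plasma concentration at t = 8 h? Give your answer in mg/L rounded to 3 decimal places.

k = ln 2 / 5 = 0.13863 per h
Dose 1 (460 mg at t=0 h): 460·exp(−0.13863·8) = 151.743 mg/L
Dose 2 (270 mg at t=3 h): 270·exp(−0.13863·5) = 135.000 mg/L
Dose 3 (455 mg at t=6 h): 455·exp(−0.13863·2) = 344.826 mg/L
C(8) = 151.743 + 135.000 + 344.826 = 631.569 mg/L

631.569 mg/L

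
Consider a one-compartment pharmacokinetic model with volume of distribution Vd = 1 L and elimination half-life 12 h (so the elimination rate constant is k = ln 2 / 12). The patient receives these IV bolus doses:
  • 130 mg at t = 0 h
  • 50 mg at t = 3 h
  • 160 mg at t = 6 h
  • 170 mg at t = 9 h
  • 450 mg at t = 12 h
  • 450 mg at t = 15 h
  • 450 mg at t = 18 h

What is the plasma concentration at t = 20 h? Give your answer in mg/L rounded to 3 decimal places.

1242.508 mg/L

k = ln 2 / 12 = 0.05776 per h
Dose 1 (130 mg at t=0 h): 130·exp(−0.05776·20) = 40.947 mg/L
Dose 2 (50 mg at t=3 h): 50·exp(−0.05776·17) = 18.729 mg/L
Dose 3 (160 mg at t=6 h): 160·exp(−0.05776·14) = 71.272 mg/L
Dose 4 (170 mg at t=9 h): 170·exp(−0.05776·11) = 90.054 mg/L
Dose 5 (450 mg at t=12 h): 450·exp(−0.05776·8) = 283.482 mg/L
Dose 6 (450 mg at t=15 h): 450·exp(−0.05776·5) = 337.119 mg/L
Dose 7 (450 mg at t=18 h): 450·exp(−0.05776·2) = 400.904 mg/L
C(20) = 40.947 + 18.729 + 71.272 + 90.054 + 283.482 + 337.119 + 400.904 = 1242.508 mg/L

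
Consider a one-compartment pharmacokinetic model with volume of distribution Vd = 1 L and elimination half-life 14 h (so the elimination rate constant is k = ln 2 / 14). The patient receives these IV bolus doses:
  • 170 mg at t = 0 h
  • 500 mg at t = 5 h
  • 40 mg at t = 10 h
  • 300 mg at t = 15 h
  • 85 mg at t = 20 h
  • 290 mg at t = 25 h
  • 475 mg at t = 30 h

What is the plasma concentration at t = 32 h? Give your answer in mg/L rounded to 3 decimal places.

991.167 mg/L

k = ln 2 / 14 = 0.04951 per h
Dose 1 (170 mg at t=0 h): 170·exp(−0.04951·32) = 34.864 mg/L
Dose 2 (500 mg at t=5 h): 500·exp(−0.04951·27) = 131.345 mg/L
Dose 3 (40 mg at t=10 h): 40·exp(−0.04951·22) = 13.459 mg/L
Dose 4 (300 mg at t=15 h): 300·exp(−0.04951·17) = 129.296 mg/L
Dose 5 (85 mg at t=20 h): 85·exp(−0.04951·12) = 46.924 mg/L
Dose 6 (290 mg at t=25 h): 290·exp(−0.04951·7) = 205.061 mg/L
Dose 7 (475 mg at t=30 h): 475·exp(−0.04951·2) = 430.219 mg/L
C(32) = 34.864 + 131.345 + 13.459 + 129.296 + 46.924 + 205.061 + 430.219 = 991.167 mg/L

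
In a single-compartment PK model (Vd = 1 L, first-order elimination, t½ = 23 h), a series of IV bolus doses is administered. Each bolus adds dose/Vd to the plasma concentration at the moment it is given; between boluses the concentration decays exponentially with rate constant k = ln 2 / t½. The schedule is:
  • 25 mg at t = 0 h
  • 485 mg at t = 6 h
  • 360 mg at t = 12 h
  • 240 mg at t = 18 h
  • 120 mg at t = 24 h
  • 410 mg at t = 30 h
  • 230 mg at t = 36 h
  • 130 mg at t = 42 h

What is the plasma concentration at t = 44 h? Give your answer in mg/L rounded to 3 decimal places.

1045.485 mg/L

k = ln 2 / 23 = 0.03014 per h
Dose 1 (25 mg at t=0 h): 25·exp(−0.03014·44) = 6.638 mg/L
Dose 2 (485 mg at t=6 h): 485·exp(−0.03014·38) = 154.308 mg/L
Dose 3 (360 mg at t=12 h): 360·exp(−0.03014·32) = 137.239 mg/L
Dose 4 (240 mg at t=18 h): 240·exp(−0.03014·26) = 109.627 mg/L
Dose 5 (120 mg at t=24 h): 120·exp(−0.03014·20) = 65.677 mg/L
Dose 6 (410 mg at t=30 h): 410·exp(−0.03014·14) = 268.874 mg/L
Dose 7 (230 mg at t=36 h): 230·exp(−0.03014·8) = 180.726 mg/L
Dose 8 (130 mg at t=42 h): 130·exp(−0.03014·2) = 122.396 mg/L
C(44) = 6.638 + 154.308 + 137.239 + 109.627 + 65.677 + 268.874 + 180.726 + 122.396 = 1045.485 mg/L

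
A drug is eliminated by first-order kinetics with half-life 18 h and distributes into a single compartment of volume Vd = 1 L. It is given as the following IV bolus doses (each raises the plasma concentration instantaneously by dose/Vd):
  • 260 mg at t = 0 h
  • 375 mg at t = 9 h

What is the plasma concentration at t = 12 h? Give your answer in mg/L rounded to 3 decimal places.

k = ln 2 / 18 = 0.03851 per h
Dose 1 (260 mg at t=0 h): 260·exp(−0.03851·12) = 163.790 mg/L
Dose 2 (375 mg at t=9 h): 375·exp(−0.03851·3) = 334.087 mg/L
C(12) = 163.790 + 334.087 = 497.877 mg/L

497.877 mg/L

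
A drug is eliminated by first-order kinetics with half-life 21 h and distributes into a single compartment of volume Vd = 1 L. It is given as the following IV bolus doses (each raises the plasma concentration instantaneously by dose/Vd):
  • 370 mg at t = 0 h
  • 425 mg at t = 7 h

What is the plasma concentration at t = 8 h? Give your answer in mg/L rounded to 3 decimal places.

695.335 mg/L

k = ln 2 / 21 = 0.03301 per h
Dose 1 (370 mg at t=0 h): 370·exp(−0.03301·8) = 284.134 mg/L
Dose 2 (425 mg at t=7 h): 425·exp(−0.03301·1) = 411.201 mg/L
C(8) = 284.134 + 411.201 = 695.335 mg/L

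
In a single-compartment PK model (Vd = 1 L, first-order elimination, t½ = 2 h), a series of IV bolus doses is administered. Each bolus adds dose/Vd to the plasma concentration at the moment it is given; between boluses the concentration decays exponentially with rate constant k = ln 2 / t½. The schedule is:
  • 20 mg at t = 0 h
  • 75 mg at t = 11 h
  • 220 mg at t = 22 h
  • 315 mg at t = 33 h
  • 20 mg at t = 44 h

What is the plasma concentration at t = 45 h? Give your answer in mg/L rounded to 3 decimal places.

k = ln 2 / 2 = 0.34657 per h
Dose 1 (20 mg at t=0 h): 20·exp(−0.34657·45) = 0.000 mg/L
Dose 2 (75 mg at t=11 h): 75·exp(−0.34657·34) = 0.001 mg/L
Dose 3 (220 mg at t=22 h): 220·exp(−0.34657·23) = 0.076 mg/L
Dose 4 (315 mg at t=33 h): 315·exp(−0.34657·12) = 4.922 mg/L
Dose 5 (20 mg at t=44 h): 20·exp(−0.34657·1) = 14.142 mg/L
C(45) = 0.000 + 0.001 + 0.076 + 4.922 + 14.142 = 19.141 mg/L

19.141 mg/L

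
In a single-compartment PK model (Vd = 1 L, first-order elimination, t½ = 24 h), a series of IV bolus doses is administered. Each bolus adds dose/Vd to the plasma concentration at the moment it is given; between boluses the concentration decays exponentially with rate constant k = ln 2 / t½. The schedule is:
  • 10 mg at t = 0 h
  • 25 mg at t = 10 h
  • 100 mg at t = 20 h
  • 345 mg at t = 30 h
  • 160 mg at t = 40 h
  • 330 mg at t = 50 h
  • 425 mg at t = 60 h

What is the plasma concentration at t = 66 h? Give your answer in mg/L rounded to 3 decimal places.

k = ln 2 / 24 = 0.02888 per h
Dose 1 (10 mg at t=0 h): 10·exp(−0.02888·66) = 1.487 mg/L
Dose 2 (25 mg at t=10 h): 25·exp(−0.02888·56) = 4.961 mg/L
Dose 3 (100 mg at t=20 h): 100·exp(−0.02888·46) = 26.487 mg/L
Dose 4 (345 mg at t=30 h): 345·exp(−0.02888·36) = 121.976 mg/L
Dose 5 (160 mg at t=40 h): 160·exp(−0.02888·26) = 75.510 mg/L
Dose 6 (330 mg at t=50 h): 330·exp(−0.02888·16) = 207.887 mg/L
Dose 7 (425 mg at t=60 h): 425·exp(−0.02888·6) = 357.381 mg/L
C(66) = 1.487 + 4.961 + 26.487 + 121.976 + 75.510 + 207.887 + 357.381 = 795.688 mg/L

795.688 mg/L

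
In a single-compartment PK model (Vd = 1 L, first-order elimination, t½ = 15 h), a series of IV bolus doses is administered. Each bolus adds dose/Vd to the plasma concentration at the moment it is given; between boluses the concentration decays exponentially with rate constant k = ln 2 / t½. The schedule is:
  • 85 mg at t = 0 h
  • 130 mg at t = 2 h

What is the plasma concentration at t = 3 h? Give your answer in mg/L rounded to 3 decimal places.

198.126 mg/L

k = ln 2 / 15 = 0.04621 per h
Dose 1 (85 mg at t=0 h): 85·exp(−0.04621·3) = 73.997 mg/L
Dose 2 (130 mg at t=2 h): 130·exp(−0.04621·1) = 124.129 mg/L
C(3) = 73.997 + 124.129 = 198.126 mg/L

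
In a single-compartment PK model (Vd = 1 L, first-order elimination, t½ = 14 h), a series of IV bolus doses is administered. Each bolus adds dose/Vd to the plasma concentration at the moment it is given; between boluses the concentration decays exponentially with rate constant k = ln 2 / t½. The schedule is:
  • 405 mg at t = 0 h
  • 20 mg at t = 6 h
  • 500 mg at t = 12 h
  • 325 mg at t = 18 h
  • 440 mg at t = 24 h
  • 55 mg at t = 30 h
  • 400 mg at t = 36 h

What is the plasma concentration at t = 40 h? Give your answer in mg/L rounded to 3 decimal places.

k = ln 2 / 14 = 0.04951 per h
Dose 1 (405 mg at t=0 h): 405·exp(−0.04951·40) = 55.895 mg/L
Dose 2 (20 mg at t=6 h): 20·exp(−0.04951·34) = 3.715 mg/L
Dose 3 (500 mg at t=12 h): 500·exp(−0.04951·28) = 125.000 mg/L
Dose 4 (325 mg at t=18 h): 325·exp(−0.04951·22) = 109.354 mg/L
Dose 5 (440 mg at t=24 h): 440·exp(−0.04951·16) = 199.259 mg/L
Dose 6 (55 mg at t=30 h): 55·exp(−0.04951·10) = 33.523 mg/L
Dose 7 (400 mg at t=36 h): 400·exp(−0.04951·4) = 328.134 mg/L
C(40) = 55.895 + 3.715 + 125.000 + 109.354 + 199.259 + 33.523 + 328.134 = 854.880 mg/L

854.880 mg/L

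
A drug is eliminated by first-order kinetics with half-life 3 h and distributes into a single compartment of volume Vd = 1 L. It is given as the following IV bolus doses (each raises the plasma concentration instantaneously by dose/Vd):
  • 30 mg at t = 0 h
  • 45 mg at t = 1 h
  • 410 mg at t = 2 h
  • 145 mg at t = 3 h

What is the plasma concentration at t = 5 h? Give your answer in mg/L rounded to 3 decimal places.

323.652 mg/L

k = ln 2 / 3 = 0.23105 per h
Dose 1 (30 mg at t=0 h): 30·exp(−0.23105·5) = 9.449 mg/L
Dose 2 (45 mg at t=1 h): 45·exp(−0.23105·4) = 17.858 mg/L
Dose 3 (410 mg at t=2 h): 410·exp(−0.23105·3) = 205.000 mg/L
Dose 4 (145 mg at t=3 h): 145·exp(−0.23105·2) = 91.344 mg/L
C(5) = 9.449 + 17.858 + 205.000 + 91.344 = 323.652 mg/L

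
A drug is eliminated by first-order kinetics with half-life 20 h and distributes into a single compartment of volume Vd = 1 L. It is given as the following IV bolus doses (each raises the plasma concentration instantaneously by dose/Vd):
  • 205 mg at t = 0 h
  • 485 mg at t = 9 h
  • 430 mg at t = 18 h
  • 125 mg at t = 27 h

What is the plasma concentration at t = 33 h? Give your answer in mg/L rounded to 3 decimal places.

k = ln 2 / 20 = 0.03466 per h
Dose 1 (205 mg at t=0 h): 205·exp(−0.03466·33) = 65.321 mg/L
Dose 2 (485 mg at t=9 h): 485·exp(−0.03466·24) = 211.109 mg/L
Dose 3 (430 mg at t=18 h): 430·exp(−0.03466·15) = 255.680 mg/L
Dose 4 (125 mg at t=27 h): 125·exp(−0.03466·6) = 101.532 mg/L
C(33) = 65.321 + 211.109 + 255.680 + 101.532 = 633.641 mg/L

633.641 mg/L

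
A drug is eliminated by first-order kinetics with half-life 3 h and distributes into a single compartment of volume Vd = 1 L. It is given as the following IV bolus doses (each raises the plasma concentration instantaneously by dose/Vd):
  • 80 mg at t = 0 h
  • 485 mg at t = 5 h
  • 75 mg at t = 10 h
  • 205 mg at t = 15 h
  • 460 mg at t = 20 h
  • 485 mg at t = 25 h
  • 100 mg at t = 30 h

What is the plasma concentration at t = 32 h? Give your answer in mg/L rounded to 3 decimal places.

193.479 mg/L

k = ln 2 / 3 = 0.23105 per h
Dose 1 (80 mg at t=0 h): 80·exp(−0.23105·32) = 0.049 mg/L
Dose 2 (485 mg at t=5 h): 485·exp(−0.23105·27) = 0.947 mg/L
Dose 3 (75 mg at t=10 h): 75·exp(−0.23105·22) = 0.465 mg/L
Dose 4 (205 mg at t=15 h): 205·exp(−0.23105·17) = 4.036 mg/L
Dose 5 (460 mg at t=20 h): 460·exp(−0.23105·12) = 28.750 mg/L
Dose 6 (485 mg at t=25 h): 485·exp(−0.23105·7) = 96.236 mg/L
Dose 7 (100 mg at t=30 h): 100·exp(−0.23105·2) = 62.996 mg/L
C(32) = 0.049 + 0.947 + 0.465 + 4.036 + 28.750 + 96.236 + 62.996 = 193.479 mg/L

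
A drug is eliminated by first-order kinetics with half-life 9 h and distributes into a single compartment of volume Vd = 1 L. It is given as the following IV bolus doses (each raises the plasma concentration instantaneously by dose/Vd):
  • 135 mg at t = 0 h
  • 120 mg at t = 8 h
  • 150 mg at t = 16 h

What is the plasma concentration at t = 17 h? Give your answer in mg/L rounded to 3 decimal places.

235.333 mg/L

k = ln 2 / 9 = 0.07702 per h
Dose 1 (135 mg at t=0 h): 135·exp(−0.07702·17) = 36.452 mg/L
Dose 2 (120 mg at t=8 h): 120·exp(−0.07702·9) = 60.000 mg/L
Dose 3 (150 mg at t=16 h): 150·exp(−0.07702·1) = 138.881 mg/L
C(17) = 36.452 + 60.000 + 138.881 = 235.333 mg/L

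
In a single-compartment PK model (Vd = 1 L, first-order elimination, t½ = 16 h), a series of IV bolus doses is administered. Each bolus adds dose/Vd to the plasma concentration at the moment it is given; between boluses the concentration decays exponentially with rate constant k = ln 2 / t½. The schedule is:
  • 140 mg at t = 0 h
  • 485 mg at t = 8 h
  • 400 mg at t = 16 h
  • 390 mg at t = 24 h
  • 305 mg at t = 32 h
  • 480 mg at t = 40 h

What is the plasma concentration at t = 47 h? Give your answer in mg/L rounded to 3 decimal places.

869.915 mg/L

k = ln 2 / 16 = 0.04332 per h
Dose 1 (140 mg at t=0 h): 140·exp(−0.04332·47) = 18.275 mg/L
Dose 2 (485 mg at t=8 h): 485·exp(−0.04332·39) = 89.533 mg/L
Dose 3 (400 mg at t=16 h): 400·exp(−0.04332·31) = 104.427 mg/L
Dose 4 (390 mg at t=24 h): 390·exp(−0.04332·23) = 143.991 mg/L
Dose 5 (305 mg at t=32 h): 305·exp(−0.04332·15) = 159.252 mg/L
Dose 6 (480 mg at t=40 h): 480·exp(−0.04332·7) = 354.438 mg/L
C(47) = 18.275 + 89.533 + 104.427 + 143.991 + 159.252 + 354.438 = 869.915 mg/L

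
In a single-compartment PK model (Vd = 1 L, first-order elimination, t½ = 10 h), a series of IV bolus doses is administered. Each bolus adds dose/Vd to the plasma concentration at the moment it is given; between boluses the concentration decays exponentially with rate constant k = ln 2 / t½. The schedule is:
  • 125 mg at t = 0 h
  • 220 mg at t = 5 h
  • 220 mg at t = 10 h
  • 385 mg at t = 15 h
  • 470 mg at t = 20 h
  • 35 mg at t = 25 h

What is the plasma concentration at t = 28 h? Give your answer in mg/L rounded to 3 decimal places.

580.532 mg/L

k = ln 2 / 10 = 0.06931 per h
Dose 1 (125 mg at t=0 h): 125·exp(−0.06931·28) = 17.948 mg/L
Dose 2 (220 mg at t=5 h): 220·exp(−0.06931·23) = 44.674 mg/L
Dose 3 (220 mg at t=10 h): 220·exp(−0.06931·18) = 63.178 mg/L
Dose 4 (385 mg at t=15 h): 385·exp(−0.06931·13) = 156.359 mg/L
Dose 5 (470 mg at t=20 h): 470·exp(−0.06931·8) = 269.944 mg/L
Dose 6 (35 mg at t=25 h): 35·exp(−0.06931·3) = 28.429 mg/L
C(28) = 17.948 + 44.674 + 63.178 + 156.359 + 269.944 + 28.429 = 580.532 mg/L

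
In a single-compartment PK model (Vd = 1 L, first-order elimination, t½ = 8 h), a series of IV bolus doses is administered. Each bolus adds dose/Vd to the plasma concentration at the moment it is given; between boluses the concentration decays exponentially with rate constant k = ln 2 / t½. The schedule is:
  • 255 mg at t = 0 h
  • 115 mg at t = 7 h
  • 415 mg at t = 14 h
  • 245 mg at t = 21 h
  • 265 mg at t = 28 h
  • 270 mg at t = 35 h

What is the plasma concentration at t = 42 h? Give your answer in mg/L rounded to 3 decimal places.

k = ln 2 / 8 = 0.08664 per h
Dose 1 (255 mg at t=0 h): 255·exp(−0.08664·42) = 6.701 mg/L
Dose 2 (115 mg at t=7 h): 115·exp(−0.08664·35) = 5.542 mg/L
Dose 3 (415 mg at t=14 h): 415·exp(−0.08664·28) = 36.681 mg/L
Dose 4 (245 mg at t=21 h): 245·exp(−0.08664·21) = 39.716 mg/L
Dose 5 (265 mg at t=28 h): 265·exp(−0.08664·14) = 78.785 mg/L
Dose 6 (270 mg at t=35 h): 270·exp(−0.08664·7) = 147.219 mg/L
C(42) = 6.701 + 5.542 + 36.681 + 39.716 + 78.785 + 147.219 = 314.644 mg/L

314.644 mg/L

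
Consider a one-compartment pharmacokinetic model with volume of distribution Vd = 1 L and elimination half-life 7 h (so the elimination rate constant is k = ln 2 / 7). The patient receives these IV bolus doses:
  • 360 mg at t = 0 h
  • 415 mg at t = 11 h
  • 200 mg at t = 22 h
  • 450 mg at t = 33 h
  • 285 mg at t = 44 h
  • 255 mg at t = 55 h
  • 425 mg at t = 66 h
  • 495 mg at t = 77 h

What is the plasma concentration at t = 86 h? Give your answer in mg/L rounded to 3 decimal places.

281.021 mg/L

k = ln 2 / 7 = 0.09902 per h
Dose 1 (360 mg at t=0 h): 360·exp(−0.09902·86) = 0.072 mg/L
Dose 2 (415 mg at t=11 h): 415·exp(−0.09902·75) = 0.247 mg/L
Dose 3 (200 mg at t=22 h): 200·exp(−0.09902·64) = 0.354 mg/L
Dose 4 (450 mg at t=33 h): 450·exp(−0.09902·53) = 2.366 mg/L
Dose 5 (285 mg at t=44 h): 285·exp(−0.09902·42) = 4.453 mg/L
Dose 6 (255 mg at t=55 h): 255·exp(−0.09902·31) = 11.842 mg/L
Dose 7 (425 mg at t=66 h): 425·exp(−0.09902·20) = 58.655 mg/L
Dose 8 (495 mg at t=77 h): 495·exp(−0.09902·9) = 203.033 mg/L
C(86) = 0.072 + 0.247 + 0.354 + 2.366 + 4.453 + 11.842 + 58.655 + 203.033 = 281.021 mg/L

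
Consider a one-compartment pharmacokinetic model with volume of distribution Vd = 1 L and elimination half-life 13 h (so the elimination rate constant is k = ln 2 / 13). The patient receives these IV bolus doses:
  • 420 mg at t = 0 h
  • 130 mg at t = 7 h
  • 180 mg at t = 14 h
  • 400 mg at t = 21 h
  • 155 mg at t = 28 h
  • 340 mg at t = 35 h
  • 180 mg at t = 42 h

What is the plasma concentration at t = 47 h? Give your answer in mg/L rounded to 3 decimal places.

554.127 mg/L

k = ln 2 / 13 = 0.05332 per h
Dose 1 (420 mg at t=0 h): 420·exp(−0.05332·47) = 34.270 mg/L
Dose 2 (130 mg at t=7 h): 130·exp(−0.05332·40) = 15.406 mg/L
Dose 3 (180 mg at t=14 h): 180·exp(−0.05332·33) = 30.983 mg/L
Dose 4 (400 mg at t=21 h): 400·exp(−0.05332·26) = 100.000 mg/L
Dose 5 (155 mg at t=28 h): 155·exp(−0.05332·19) = 56.281 mg/L
Dose 6 (340 mg at t=35 h): 340·exp(−0.05332·12) = 179.310 mg/L
Dose 7 (180 mg at t=42 h): 180·exp(−0.05332·5) = 137.877 mg/L
C(47) = 34.270 + 15.406 + 30.983 + 100.000 + 56.281 + 179.310 + 137.877 = 554.127 mg/L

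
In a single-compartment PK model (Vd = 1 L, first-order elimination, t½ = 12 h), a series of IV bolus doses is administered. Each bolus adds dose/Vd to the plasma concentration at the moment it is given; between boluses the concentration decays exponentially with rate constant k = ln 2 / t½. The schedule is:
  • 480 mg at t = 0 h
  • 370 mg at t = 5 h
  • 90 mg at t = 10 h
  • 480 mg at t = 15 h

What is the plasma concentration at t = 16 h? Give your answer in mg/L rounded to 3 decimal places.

903.188 mg/L

k = ln 2 / 12 = 0.05776 per h
Dose 1 (480 mg at t=0 h): 480·exp(−0.05776·16) = 190.488 mg/L
Dose 2 (370 mg at t=5 h): 370·exp(−0.05776·11) = 196.001 mg/L
Dose 3 (90 mg at t=10 h): 90·exp(−0.05776·6) = 63.640 mg/L
Dose 4 (480 mg at t=15 h): 480·exp(−0.05776·1) = 453.060 mg/L
C(16) = 190.488 + 196.001 + 63.640 + 453.060 = 903.188 mg/L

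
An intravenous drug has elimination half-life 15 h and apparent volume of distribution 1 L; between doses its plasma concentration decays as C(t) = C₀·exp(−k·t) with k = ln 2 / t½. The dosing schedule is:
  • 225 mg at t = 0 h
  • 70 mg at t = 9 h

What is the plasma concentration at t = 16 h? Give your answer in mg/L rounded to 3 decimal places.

158.074 mg/L

k = ln 2 / 15 = 0.04621 per h
Dose 1 (225 mg at t=0 h): 225·exp(−0.04621·16) = 107.420 mg/L
Dose 2 (70 mg at t=9 h): 70·exp(−0.04621·7) = 50.654 mg/L
C(16) = 107.420 + 50.654 = 158.074 mg/L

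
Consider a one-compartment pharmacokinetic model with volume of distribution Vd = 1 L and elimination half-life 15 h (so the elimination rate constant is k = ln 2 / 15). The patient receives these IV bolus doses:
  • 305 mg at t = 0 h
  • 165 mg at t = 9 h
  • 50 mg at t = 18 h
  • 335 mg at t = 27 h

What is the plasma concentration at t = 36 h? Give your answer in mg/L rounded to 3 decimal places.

k = ln 2 / 15 = 0.04621 per h
Dose 1 (305 mg at t=0 h): 305·exp(−0.04621·36) = 57.787 mg/L
Dose 2 (165 mg at t=9 h): 165·exp(−0.04621·27) = 47.384 mg/L
Dose 3 (50 mg at t=18 h): 50·exp(−0.04621·18) = 21.764 mg/L
Dose 4 (335 mg at t=27 h): 335·exp(−0.04621·9) = 221.018 mg/L
C(36) = 57.787 + 47.384 + 21.764 + 221.018 = 347.952 mg/L

347.952 mg/L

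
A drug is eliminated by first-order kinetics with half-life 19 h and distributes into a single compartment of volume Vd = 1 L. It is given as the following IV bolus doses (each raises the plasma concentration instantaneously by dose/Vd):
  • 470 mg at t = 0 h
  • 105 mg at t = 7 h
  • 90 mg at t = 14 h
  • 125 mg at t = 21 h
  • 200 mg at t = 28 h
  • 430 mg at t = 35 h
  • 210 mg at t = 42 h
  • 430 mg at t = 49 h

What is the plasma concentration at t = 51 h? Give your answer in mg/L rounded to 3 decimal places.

1036.650 mg/L

k = ln 2 / 19 = 0.03648 per h
Dose 1 (470 mg at t=0 h): 470·exp(−0.03648·51) = 73.126 mg/L
Dose 2 (105 mg at t=7 h): 105·exp(−0.03648·44) = 21.090 mg/L
Dose 3 (90 mg at t=14 h): 90·exp(−0.03648·37) = 23.336 mg/L
Dose 4 (125 mg at t=21 h): 125·exp(−0.03648·30) = 41.841 mg/L
Dose 5 (200 mg at t=28 h): 200·exp(−0.03648·23) = 86.422 mg/L
Dose 6 (430 mg at t=35 h): 430·exp(−0.03648·16) = 239.866 mg/L
Dose 7 (210 mg at t=42 h): 210·exp(−0.03648·9) = 151.226 mg/L
Dose 8 (430 mg at t=49 h): 430·exp(−0.03648·2) = 399.743 mg/L
C(51) = 73.126 + 21.090 + 23.336 + 41.841 + 86.422 + 239.866 + 151.226 + 399.743 = 1036.650 mg/L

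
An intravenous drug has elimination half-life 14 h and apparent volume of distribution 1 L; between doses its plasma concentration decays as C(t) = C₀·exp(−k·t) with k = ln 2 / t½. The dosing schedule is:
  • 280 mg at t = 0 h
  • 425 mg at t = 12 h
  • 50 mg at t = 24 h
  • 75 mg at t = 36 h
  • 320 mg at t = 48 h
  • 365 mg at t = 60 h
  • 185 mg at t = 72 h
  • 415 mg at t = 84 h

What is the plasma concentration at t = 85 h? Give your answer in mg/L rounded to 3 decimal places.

k = ln 2 / 14 = 0.04951 per h
Dose 1 (280 mg at t=0 h): 280·exp(−0.04951·85) = 4.164 mg/L
Dose 2 (425 mg at t=12 h): 425·exp(−0.04951·73) = 11.448 mg/L
Dose 3 (50 mg at t=24 h): 50·exp(−0.04951·61) = 2.440 mg/L
Dose 4 (75 mg at t=36 h): 75·exp(−0.04951·49) = 6.629 mg/L
Dose 5 (320 mg at t=48 h): 320·exp(−0.04951·37) = 51.235 mg/L
Dose 6 (365 mg at t=60 h): 365·exp(−0.04951·25) = 105.862 mg/L
Dose 7 (185 mg at t=72 h): 185·exp(−0.04951·13) = 97.195 mg/L
Dose 8 (415 mg at t=84 h): 415·exp(−0.04951·1) = 394.953 mg/L
C(85) = 4.164 + 11.448 + 2.440 + 6.629 + 51.235 + 105.862 + 97.195 + 394.953 = 673.926 mg/L

673.926 mg/L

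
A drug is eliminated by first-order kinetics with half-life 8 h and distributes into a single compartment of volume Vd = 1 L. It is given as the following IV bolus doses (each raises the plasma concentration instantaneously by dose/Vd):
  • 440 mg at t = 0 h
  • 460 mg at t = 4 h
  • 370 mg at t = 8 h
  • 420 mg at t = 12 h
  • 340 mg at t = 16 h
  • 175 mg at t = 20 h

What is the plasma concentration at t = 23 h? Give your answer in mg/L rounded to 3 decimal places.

731.789 mg/L

k = ln 2 / 8 = 0.08664 per h
Dose 1 (440 mg at t=0 h): 440·exp(−0.08664·23) = 59.978 mg/L
Dose 2 (460 mg at t=4 h): 460·exp(−0.08664·19) = 88.677 mg/L
Dose 3 (370 mg at t=8 h): 370·exp(−0.08664·15) = 100.872 mg/L
Dose 4 (420 mg at t=12 h): 420·exp(−0.08664·11) = 161.932 mg/L
Dose 5 (340 mg at t=16 h): 340·exp(−0.08664·7) = 185.386 mg/L
Dose 6 (175 mg at t=20 h): 175·exp(−0.08664·3) = 134.943 mg/L
C(23) = 59.978 + 88.677 + 100.872 + 161.932 + 185.386 + 134.943 = 731.789 mg/L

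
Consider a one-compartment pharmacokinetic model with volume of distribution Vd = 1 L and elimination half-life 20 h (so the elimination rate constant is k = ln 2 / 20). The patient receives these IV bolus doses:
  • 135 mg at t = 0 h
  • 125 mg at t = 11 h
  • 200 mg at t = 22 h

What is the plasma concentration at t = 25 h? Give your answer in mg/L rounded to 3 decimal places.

313.957 mg/L

k = ln 2 / 20 = 0.03466 per h
Dose 1 (135 mg at t=0 h): 135·exp(−0.03466·25) = 56.761 mg/L
Dose 2 (125 mg at t=11 h): 125·exp(−0.03466·14) = 76.947 mg/L
Dose 3 (200 mg at t=22 h): 200·exp(−0.03466·3) = 180.250 mg/L
C(25) = 56.761 + 76.947 + 180.250 = 313.957 mg/L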